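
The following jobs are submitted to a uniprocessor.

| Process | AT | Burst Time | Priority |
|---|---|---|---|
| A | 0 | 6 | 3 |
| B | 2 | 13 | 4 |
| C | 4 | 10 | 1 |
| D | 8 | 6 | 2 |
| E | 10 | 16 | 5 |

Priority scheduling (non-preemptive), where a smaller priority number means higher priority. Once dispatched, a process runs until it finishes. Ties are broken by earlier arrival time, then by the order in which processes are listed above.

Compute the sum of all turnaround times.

106

Gantt: | A 0-6 | C 6-16 | D 16-22 | B 22-35 | E 35-51 |
Completion: A=6  B=35  C=16  D=22  E=51
Turnaround = completion − arrival: A=6, B=33, C=12, D=14, E=41
Total turnaround = 6 + 33 + 12 + 14 + 41 = 106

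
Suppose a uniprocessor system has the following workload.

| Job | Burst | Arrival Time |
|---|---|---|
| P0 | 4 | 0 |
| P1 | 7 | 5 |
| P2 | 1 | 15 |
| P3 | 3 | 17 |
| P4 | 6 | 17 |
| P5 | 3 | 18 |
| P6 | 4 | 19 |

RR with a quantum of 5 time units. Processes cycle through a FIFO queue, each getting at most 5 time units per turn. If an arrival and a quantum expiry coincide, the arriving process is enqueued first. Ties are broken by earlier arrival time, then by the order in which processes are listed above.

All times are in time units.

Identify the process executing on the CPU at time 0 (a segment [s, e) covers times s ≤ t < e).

P0

Gantt: | P0 0-4 | idle 4-5 | P1 5-12 | idle 12-15 | P2 15-16 | idle 16-17 | P3 17-20 | P4 20-25 | P5 25-28 | P6 28-32 | P4 32-33 |
Completion: P0=4  P1=12  P2=16  P3=20  P4=33  P5=28  P6=32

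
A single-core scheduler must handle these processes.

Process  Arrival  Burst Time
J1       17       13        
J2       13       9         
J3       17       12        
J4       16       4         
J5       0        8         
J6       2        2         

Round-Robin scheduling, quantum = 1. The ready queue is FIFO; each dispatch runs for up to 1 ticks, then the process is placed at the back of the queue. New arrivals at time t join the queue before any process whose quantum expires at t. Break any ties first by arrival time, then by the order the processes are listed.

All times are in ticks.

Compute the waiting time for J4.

Gantt: | J5 0-2 | J6 2-3 | J5 3-4 | J6 4-5 | J5 5-10 | idle 10-13 | J2 13-16 | J4 16-17 | J2 17-18 | J1 18-19 | J3 19-20 | J4 20-21 | J2 21-22 | J1 22-23 | J3 23-24 | J4 24-25 | J2 25-26 | J1 26-27 | J3 27-28 | J4 28-29 | J2 29-30 | J1 30-31 | J3 31-32 | J2 32-33 | J1 33-34 | J3 34-35 | J2 35-36 | J1 36-37 | J3 37-38 | J1 38-39 | J3 39-40 | J1 40-41 | J3 41-42 | J1 42-43 | J3 43-44 | J1 44-45 | J3 45-46 | J1 46-47 | J3 47-48 | J1 48-49 | J3 49-50 | J1 50-51 |
Completion: J1=51  J2=36  J3=50  J4=29  J5=10  J6=5
Turnaround (C−A): J1=34  J2=23  J3=33  J4=13  J5=10  J6=3
Waiting(J4) = turnaround − burst = 13 − 4 = 9

9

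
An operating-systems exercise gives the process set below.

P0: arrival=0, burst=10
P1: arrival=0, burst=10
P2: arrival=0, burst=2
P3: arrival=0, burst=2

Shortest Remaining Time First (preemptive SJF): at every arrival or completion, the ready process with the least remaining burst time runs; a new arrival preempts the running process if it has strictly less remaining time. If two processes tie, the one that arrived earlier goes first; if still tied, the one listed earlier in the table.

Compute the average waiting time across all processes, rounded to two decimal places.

5.00

Gantt: | P2 0-2 | P3 2-4 | P0 4-14 | P1 14-24 |
Completion: P0=14  P1=24  P2=2  P3=4
Turnaround (C−A): P0=14  P1=24  P2=2  P3=4
Waiting times: P0=4, P1=14, P2=0, P3=2
Average waiting = (4+14+0+2) / 4 = 20/4 = 5.00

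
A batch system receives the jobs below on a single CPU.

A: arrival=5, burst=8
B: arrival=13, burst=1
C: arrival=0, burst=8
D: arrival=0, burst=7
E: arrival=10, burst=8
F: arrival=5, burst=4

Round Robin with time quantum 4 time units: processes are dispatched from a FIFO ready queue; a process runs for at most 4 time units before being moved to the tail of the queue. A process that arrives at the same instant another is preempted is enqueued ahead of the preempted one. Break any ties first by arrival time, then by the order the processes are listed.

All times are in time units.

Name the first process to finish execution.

C

Timeline: | C 0-4 | D 4-8 | C 8-12 | A 12-16 | F 16-20 | D 20-23 | E 23-27 | B 27-28 | A 28-32 | E 32-36 |
Completion: A=32  B=28  C=12  D=23  E=36  F=20
Finish order: C → F → D → B → A → E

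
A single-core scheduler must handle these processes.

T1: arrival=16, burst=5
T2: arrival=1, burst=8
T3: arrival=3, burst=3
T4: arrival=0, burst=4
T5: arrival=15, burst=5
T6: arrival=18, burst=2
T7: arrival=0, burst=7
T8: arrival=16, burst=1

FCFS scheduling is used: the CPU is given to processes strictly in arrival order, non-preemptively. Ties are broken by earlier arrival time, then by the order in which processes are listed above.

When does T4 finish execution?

Schedule: | T4 0-4 | T7 4-11 | T2 11-19 | T3 19-22 | T5 22-27 | T1 27-32 | T8 32-33 | T6 33-35 |
Completion: T1=32  T2=19  T3=22  T4=4  T5=27  T6=35  T7=11  T8=33
Turnaround (C−A): T1=16  T2=18  T3=19  T4=4  T5=12  T6=17  T7=11  T8=17

4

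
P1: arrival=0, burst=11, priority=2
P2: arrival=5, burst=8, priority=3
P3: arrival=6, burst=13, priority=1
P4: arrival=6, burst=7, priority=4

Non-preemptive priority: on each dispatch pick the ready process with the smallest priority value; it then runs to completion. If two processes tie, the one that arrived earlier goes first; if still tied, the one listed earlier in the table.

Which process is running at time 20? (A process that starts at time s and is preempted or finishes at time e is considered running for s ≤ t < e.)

Schedule: | P1 0-11 | P3 11-24 | P2 24-32 | P4 32-39 |
Completion: P1=11  P2=32  P3=24  P4=39
Turnaround (C−A): P1=11  P2=27  P3=18  P4=33

P3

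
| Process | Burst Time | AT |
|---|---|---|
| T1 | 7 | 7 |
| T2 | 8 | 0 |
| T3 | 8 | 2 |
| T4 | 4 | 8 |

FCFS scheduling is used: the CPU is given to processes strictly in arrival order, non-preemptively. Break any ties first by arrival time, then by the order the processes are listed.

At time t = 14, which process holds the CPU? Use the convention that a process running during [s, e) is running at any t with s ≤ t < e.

Gantt: | T2 0-8 | T3 8-16 | T1 16-23 | T4 23-27 |
Completion: T1=23  T2=8  T3=16  T4=27
Turnaround (C−A): T1=16  T2=8  T3=14  T4=19

T3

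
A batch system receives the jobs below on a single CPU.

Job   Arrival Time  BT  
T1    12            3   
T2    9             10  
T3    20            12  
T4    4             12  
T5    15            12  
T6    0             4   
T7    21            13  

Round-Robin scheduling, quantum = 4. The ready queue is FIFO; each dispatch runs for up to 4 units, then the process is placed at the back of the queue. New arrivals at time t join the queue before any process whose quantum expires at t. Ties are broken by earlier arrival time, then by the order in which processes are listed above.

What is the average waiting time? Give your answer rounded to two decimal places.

18.29

Gantt: | T6 0-4 | T4 4-12 | T2 12-16 | T1 16-19 | T4 19-23 | T5 23-27 | T2 27-31 | T3 31-35 | T7 35-39 | T5 39-43 | T2 43-45 | T3 45-49 | T7 49-53 | T5 53-57 | T3 57-61 | T7 61-66 |
Completion: T1=19  T2=45  T3=61  T4=23  T5=57  T6=4  T7=66
Waiting times: T1=4, T2=26, T3=29, T4=7, T5=30, T6=0, T7=32
Average waiting = (4+26+29+7+30+0+32) / 7 = 128/7 = 18.29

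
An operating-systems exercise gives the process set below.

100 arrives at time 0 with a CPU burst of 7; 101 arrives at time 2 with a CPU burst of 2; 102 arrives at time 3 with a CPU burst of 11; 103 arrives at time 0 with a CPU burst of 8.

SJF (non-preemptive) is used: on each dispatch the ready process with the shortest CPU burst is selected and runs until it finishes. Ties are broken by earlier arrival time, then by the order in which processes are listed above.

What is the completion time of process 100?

Gantt: | 100 0-7 | 101 7-9 | 103 9-17 | 102 17-28 |
Completion: 100=7  101=9  102=28  103=17

7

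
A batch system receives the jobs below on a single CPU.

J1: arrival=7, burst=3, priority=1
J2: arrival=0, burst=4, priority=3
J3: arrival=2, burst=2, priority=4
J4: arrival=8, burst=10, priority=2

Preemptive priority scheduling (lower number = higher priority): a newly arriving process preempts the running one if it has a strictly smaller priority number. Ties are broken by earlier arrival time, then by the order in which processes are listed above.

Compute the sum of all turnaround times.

23

Gantt: | J2 0-4 | J3 4-6 | idle 6-7 | J1 7-10 | J4 10-20 |
Completion: J1=10  J2=4  J3=6  J4=20
Turnaround (C−A): J1=3  J2=4  J3=4  J4=12
Turnaround = completion − arrival: J1=3, J2=4, J3=4, J4=12
Total turnaround = 3 + 4 + 4 + 12 = 23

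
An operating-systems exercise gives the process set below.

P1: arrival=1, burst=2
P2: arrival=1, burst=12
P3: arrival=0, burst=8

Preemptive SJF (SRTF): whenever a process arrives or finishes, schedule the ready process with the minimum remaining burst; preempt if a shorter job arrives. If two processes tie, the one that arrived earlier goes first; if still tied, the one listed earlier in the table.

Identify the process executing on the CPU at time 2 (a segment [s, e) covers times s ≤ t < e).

Schedule: | P3 0-1 | P1 1-3 | P3 3-10 | P2 10-22 |
Completion: P1=3  P2=22  P3=10
Turnaround (C−A): P1=2  P2=21  P3=10

P1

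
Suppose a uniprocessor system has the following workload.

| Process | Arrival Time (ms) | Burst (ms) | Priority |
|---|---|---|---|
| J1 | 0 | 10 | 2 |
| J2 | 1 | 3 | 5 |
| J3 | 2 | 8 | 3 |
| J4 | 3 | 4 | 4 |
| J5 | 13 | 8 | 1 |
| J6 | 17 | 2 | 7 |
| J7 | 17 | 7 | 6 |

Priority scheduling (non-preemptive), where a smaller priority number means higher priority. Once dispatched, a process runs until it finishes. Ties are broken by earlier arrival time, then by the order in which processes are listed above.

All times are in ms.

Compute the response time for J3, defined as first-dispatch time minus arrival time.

Schedule: | J1 0-10 | J3 10-18 | J5 18-26 | J4 26-30 | J2 30-33 | J7 33-40 | J6 40-42 |
Completion: J1=10  J2=33  J3=18  J4=30  J5=26  J6=42  J7=40
Turnaround (C−A): J1=10  J2=32  J3=16  J4=27  J5=13  J6=25  J7=23
Response(J3) = first start − arrival = 10 − 2 = 8

8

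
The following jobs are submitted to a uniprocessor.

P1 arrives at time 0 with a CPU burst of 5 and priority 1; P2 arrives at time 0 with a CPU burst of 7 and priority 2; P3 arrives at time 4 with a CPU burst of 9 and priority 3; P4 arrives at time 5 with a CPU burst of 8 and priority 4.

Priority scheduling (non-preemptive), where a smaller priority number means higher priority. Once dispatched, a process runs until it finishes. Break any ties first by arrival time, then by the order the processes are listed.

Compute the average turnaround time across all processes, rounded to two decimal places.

Gantt: | P1 0-5 | P2 5-12 | P3 12-21 | P4 21-29 |
Completion: P1=5  P2=12  P3=21  P4=29
Turnaround times: P1=5, P2=12, P3=17, P4=24
Average turnaround = (5+12+17+24) / 4 = 58/4 = 14.50

14.50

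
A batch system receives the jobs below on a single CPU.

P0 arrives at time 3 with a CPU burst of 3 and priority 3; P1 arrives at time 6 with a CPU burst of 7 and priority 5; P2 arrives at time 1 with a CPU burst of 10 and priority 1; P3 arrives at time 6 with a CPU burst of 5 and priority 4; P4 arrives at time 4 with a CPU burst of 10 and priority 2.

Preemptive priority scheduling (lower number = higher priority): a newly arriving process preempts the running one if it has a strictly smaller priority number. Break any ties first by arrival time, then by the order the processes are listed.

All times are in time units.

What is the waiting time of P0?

18

Timeline: | idle 0-1 | P2 1-11 | P4 11-21 | P0 21-24 | P3 24-29 | P1 29-36 |
Completion: P0=24  P1=36  P2=11  P3=29  P4=21
Turnaround (C−A): P0=21  P1=30  P2=10  P3=23  P4=17
Waiting(P0) = turnaround − burst = 21 − 3 = 18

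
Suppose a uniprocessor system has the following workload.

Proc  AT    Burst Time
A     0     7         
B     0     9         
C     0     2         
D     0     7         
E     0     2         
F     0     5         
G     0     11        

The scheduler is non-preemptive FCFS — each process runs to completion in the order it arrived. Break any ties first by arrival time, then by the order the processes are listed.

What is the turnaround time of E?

27

Schedule: | A 0-7 | B 7-16 | C 16-18 | D 18-25 | E 25-27 | F 27-32 | G 32-43 |
Completion: A=7  B=16  C=18  D=25  E=27  F=32  G=43
Turnaround(E) = completion − arrival = 27 − 0 = 27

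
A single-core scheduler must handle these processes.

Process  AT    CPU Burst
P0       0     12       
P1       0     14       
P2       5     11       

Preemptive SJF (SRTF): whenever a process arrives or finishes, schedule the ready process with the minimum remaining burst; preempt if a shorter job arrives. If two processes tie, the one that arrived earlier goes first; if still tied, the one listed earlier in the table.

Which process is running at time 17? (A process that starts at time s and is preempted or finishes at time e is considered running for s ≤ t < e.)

P2

Timeline: | P0 0-12 | P2 12-23 | P1 23-37 |
Completion: P0=12  P1=37  P2=23
Turnaround (C−A): P0=12  P1=37  P2=18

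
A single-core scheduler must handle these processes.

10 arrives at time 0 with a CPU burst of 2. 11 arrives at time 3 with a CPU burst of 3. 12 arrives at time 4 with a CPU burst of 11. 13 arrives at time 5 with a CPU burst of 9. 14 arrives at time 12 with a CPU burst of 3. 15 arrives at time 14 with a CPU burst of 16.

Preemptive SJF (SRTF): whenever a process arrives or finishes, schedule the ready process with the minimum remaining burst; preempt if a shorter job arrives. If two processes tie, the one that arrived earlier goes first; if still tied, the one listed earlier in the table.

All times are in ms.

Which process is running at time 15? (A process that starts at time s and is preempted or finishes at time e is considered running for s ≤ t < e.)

Gantt: | 10 0-2 | idle 2-3 | 11 3-6 | 13 6-15 | 14 15-18 | 12 18-29 | 15 29-45 |
Completion: 10=2  11=6  12=29  13=15  14=18  15=45
Turnaround (C−A): 10=2  11=3  12=25  13=10  14=6  15=31

14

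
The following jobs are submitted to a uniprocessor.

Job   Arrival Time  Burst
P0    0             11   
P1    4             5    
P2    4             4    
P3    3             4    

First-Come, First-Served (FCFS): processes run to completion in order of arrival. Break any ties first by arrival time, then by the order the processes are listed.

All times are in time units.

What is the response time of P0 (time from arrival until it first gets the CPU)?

0

Schedule: | P0 0-11 | P3 11-15 | P1 15-20 | P2 20-24 |
Completion: P0=11  P1=20  P2=24  P3=15
Turnaround (C−A): P0=11  P1=16  P2=20  P3=12
Response(P0) = first start − arrival = 0 − 0 = 0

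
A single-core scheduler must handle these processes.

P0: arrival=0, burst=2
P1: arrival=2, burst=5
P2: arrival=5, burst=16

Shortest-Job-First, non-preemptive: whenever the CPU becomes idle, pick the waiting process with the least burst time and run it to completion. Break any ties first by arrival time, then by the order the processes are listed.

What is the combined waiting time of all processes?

2

Schedule: | P0 0-2 | P1 2-7 | P2 7-23 |
Completion: P0=2  P1=7  P2=23
Turnaround (C−A): P0=2  P1=5  P2=18
Waiting = turnaround − burst: P0=0, P1=0, P2=2
Total waiting = 0 + 0 + 2 = 2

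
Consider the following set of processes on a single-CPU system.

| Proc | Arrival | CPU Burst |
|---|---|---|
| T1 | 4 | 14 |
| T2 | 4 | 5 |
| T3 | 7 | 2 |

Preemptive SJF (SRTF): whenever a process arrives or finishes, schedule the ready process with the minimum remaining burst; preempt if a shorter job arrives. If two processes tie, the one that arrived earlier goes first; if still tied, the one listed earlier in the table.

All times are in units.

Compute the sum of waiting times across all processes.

9

Schedule: | idle 0-4 | T2 4-9 | T3 9-11 | T1 11-25 |
Completion: T1=25  T2=9  T3=11
Turnaround (C−A): T1=21  T2=5  T3=4
Waiting = turnaround − burst: T1=7, T2=0, T3=2
Total waiting = 7 + 0 + 2 = 9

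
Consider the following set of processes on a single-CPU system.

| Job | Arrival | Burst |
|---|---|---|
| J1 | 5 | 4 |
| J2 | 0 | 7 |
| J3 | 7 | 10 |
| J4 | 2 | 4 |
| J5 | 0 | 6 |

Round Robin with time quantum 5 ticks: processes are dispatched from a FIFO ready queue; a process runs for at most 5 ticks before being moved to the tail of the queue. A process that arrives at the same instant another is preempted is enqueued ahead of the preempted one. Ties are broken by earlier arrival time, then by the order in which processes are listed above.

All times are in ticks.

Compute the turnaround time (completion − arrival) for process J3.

Timeline: | J2 0-5 | J5 5-10 | J4 10-14 | J1 14-18 | J2 18-20 | J3 20-25 | J5 25-26 | J3 26-31 |
Completion: J1=18  J2=20  J3=31  J4=14  J5=26
Turnaround(J3) = completion − arrival = 31 − 7 = 24

24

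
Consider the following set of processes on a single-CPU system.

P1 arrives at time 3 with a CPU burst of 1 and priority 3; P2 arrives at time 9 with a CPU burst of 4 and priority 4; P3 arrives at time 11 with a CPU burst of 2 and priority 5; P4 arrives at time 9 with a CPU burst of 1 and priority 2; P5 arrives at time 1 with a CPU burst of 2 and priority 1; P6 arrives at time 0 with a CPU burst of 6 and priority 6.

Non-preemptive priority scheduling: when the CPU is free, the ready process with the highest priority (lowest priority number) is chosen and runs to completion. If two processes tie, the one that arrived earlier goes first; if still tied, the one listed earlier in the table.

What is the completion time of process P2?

14

Gantt: | P6 0-6 | P5 6-8 | P1 8-9 | P4 9-10 | P2 10-14 | P3 14-16 |
Completion: P1=9  P2=14  P3=16  P4=10  P5=8  P6=6
Turnaround (C−A): P1=6  P2=5  P3=5  P4=1  P5=7  P6=6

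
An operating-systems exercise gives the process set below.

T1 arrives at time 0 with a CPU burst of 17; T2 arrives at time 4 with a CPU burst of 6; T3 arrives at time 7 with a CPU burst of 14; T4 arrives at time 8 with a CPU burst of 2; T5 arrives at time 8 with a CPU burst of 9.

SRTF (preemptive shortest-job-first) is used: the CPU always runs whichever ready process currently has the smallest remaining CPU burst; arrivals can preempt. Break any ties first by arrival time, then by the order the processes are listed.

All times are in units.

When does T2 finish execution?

10

Gantt: | T1 0-4 | T2 4-10 | T4 10-12 | T5 12-21 | T1 21-34 | T3 34-48 |
Completion: T1=34  T2=10  T3=48  T4=12  T5=21
Turnaround (C−A): T1=34  T2=6  T3=41  T4=4  T5=13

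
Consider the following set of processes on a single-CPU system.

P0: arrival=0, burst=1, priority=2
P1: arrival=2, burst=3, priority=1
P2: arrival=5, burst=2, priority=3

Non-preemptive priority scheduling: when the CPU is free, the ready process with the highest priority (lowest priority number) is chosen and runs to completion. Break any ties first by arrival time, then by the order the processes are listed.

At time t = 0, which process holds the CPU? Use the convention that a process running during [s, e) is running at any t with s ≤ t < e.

Timeline: | P0 0-1 | idle 1-2 | P1 2-5 | P2 5-7 |
Completion: P0=1  P1=5  P2=7
Turnaround (C−A): P0=1  P1=3  P2=2

P0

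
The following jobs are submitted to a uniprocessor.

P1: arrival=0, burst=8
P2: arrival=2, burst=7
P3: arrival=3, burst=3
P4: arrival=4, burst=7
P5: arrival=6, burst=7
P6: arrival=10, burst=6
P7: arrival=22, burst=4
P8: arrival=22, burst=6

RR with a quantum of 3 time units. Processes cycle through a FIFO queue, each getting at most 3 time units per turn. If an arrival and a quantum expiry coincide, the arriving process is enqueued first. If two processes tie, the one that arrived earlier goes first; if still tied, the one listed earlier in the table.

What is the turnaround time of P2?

31

Gantt: | P1 0-3 | P2 3-6 | P3 6-9 | P1 9-12 | P4 12-15 | P5 15-18 | P2 18-21 | P6 21-24 | P1 24-26 | P4 26-29 | P5 29-32 | P2 32-33 | P7 33-36 | P8 36-39 | P6 39-42 | P4 42-43 | P5 43-44 | P7 44-45 | P8 45-48 |
Completion: P1=26  P2=33  P3=9  P4=43  P5=44  P6=42  P7=45  P8=48
Turnaround (C−A): P1=26  P2=31  P3=6  P4=39  P5=38  P6=32  P7=23  P8=26
Turnaround(P2) = completion − arrival = 33 − 2 = 31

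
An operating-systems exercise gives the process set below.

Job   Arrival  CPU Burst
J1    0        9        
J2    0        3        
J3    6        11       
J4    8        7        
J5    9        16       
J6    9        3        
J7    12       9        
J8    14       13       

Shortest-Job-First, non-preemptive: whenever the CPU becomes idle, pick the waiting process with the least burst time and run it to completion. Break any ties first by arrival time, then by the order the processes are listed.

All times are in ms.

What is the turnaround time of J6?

Schedule: | J2 0-3 | J1 3-12 | J6 12-15 | J4 15-22 | J7 22-31 | J3 31-42 | J8 42-55 | J5 55-71 |
Completion: J1=12  J2=3  J3=42  J4=22  J5=71  J6=15  J7=31  J8=55
Turnaround(J6) = completion − arrival = 15 − 9 = 6

6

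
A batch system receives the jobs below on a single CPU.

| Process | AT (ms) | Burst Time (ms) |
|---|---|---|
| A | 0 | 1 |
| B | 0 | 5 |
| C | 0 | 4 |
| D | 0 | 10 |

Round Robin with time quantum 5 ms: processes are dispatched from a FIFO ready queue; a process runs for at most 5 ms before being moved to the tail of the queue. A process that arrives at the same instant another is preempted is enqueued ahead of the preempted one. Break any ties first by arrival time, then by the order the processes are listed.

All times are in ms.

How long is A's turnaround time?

Schedule: | A 0-1 | B 1-6 | C 6-10 | D 10-20 |
Completion: A=1  B=6  C=10  D=20
Turnaround(A) = completion − arrival = 1 − 0 = 1

1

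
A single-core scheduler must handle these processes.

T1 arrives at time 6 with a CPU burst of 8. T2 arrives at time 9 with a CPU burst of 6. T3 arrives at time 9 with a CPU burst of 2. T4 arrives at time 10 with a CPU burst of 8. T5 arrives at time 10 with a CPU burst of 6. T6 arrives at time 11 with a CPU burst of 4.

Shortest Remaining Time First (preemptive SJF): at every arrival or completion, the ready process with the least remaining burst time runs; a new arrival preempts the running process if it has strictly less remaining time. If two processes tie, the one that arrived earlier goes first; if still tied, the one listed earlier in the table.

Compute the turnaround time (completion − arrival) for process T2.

17

Schedule: | idle 0-6 | T1 6-9 | T3 9-11 | T6 11-15 | T1 15-20 | T2 20-26 | T5 26-32 | T4 32-40 |
Completion: T1=20  T2=26  T3=11  T4=40  T5=32  T6=15
Turnaround (C−A): T1=14  T2=17  T3=2  T4=30  T5=22  T6=4
Turnaround(T2) = completion − arrival = 26 − 9 = 17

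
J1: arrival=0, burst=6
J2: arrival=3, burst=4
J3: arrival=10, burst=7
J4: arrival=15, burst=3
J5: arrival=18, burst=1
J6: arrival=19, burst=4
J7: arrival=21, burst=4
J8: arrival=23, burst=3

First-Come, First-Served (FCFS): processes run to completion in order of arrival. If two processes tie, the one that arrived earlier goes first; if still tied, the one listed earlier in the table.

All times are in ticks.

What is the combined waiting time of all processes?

19

Gantt: | J1 0-6 | J2 6-10 | J3 10-17 | J4 17-20 | J5 20-21 | J6 21-25 | J7 25-29 | J8 29-32 |
Completion: J1=6  J2=10  J3=17  J4=20  J5=21  J6=25  J7=29  J8=32
Turnaround (C−A): J1=6  J2=7  J3=7  J4=5  J5=3  J6=6  J7=8  J8=9
Waiting = turnaround − burst: J1=0, J2=3, J3=0, J4=2, J5=2, J6=2, J7=4, J8=6
Total waiting = 0 + 3 + 0 + 2 + 2 + 2 + 4 + 6 = 19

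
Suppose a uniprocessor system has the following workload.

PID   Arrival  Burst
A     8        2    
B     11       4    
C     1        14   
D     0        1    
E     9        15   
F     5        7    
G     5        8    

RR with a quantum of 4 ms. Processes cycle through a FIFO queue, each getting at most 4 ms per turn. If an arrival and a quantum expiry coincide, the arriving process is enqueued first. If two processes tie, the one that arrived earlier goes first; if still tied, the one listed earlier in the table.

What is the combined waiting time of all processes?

Schedule: | D 0-1 | C 1-5 | F 5-9 | G 9-13 | C 13-17 | A 17-19 | E 19-23 | F 23-26 | B 26-30 | G 30-34 | C 34-38 | E 38-42 | C 42-44 | E 44-51 |
Completion: A=19  B=30  C=44  D=1  E=51  F=26  G=34
Turnaround (C−A): A=11  B=19  C=43  D=1  E=42  F=21  G=29
Waiting = turnaround − burst: A=9, B=15, C=29, D=0, E=27, F=14, G=21
Total waiting = 9 + 15 + 29 + 0 + 27 + 14 + 21 = 115

115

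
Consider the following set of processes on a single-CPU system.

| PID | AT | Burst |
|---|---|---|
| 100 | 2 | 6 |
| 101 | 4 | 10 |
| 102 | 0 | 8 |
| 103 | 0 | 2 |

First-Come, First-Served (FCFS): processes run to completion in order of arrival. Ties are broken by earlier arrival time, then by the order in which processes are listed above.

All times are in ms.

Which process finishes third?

100

Gantt: | 102 0-8 | 103 8-10 | 100 10-16 | 101 16-26 |
Completion: 100=16  101=26  102=8  103=10
Turnaround (C−A): 100=14  101=22  102=8  103=10
Finish order: 102 → 103 → 100 → 101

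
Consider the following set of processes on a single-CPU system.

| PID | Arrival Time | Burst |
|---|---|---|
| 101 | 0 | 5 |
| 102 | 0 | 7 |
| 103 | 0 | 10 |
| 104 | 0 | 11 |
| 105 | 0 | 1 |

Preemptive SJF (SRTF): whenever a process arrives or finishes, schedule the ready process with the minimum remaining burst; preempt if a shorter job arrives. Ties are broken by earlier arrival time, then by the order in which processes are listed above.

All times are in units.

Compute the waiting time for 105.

Timeline: | 105 0-1 | 101 1-6 | 102 6-13 | 103 13-23 | 104 23-34 |
Completion: 101=6  102=13  103=23  104=34  105=1
Turnaround (C−A): 101=6  102=13  103=23  104=34  105=1
Waiting(105) = turnaround − burst = 1 − 1 = 0

0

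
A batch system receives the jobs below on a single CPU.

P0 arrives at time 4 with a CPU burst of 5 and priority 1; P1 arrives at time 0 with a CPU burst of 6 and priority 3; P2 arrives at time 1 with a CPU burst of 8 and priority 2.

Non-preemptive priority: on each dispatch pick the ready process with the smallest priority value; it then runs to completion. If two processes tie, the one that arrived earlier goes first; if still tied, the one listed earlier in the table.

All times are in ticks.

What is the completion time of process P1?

Gantt: | P1 0-6 | P0 6-11 | P2 11-19 |
Completion: P0=11  P1=6  P2=19
Turnaround (C−A): P0=7  P1=6  P2=18

6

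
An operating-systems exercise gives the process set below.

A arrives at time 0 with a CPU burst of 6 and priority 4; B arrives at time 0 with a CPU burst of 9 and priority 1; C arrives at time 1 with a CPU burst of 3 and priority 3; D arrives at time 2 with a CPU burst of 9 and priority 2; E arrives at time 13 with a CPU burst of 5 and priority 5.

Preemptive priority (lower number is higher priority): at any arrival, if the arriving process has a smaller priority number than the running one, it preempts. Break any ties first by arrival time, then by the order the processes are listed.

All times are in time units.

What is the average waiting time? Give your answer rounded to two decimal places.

Gantt: | B 0-9 | D 9-18 | C 18-21 | A 21-27 | E 27-32 |
Completion: A=27  B=9  C=21  D=18  E=32
Turnaround (C−A): A=27  B=9  C=20  D=16  E=19
Waiting times: A=21, B=0, C=17, D=7, E=14
Average waiting = (21+0+17+7+14) / 5 = 59/5 = 11.80

11.80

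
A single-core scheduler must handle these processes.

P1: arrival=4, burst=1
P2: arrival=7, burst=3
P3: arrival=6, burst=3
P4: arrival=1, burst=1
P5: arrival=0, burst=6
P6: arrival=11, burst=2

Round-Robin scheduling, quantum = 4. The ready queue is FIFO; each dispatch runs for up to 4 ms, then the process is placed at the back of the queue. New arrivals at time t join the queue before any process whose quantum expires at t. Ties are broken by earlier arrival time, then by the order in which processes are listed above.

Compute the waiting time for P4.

Gantt: | P5 0-4 | P4 4-5 | P1 5-6 | P5 6-8 | P3 8-11 | P2 11-14 | P6 14-16 |
Completion: P1=6  P2=14  P3=11  P4=5  P5=8  P6=16
Waiting(P4) = turnaround − burst = 4 − 1 = 3

3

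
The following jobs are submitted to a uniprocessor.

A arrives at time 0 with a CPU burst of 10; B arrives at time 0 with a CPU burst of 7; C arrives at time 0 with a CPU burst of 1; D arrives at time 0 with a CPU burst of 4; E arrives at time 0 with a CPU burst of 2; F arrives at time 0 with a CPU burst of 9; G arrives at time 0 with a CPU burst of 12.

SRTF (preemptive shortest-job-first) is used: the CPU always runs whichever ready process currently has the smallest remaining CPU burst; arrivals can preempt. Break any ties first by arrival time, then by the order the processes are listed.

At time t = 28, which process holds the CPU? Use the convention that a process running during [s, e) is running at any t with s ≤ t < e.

A

Timeline: | C 0-1 | E 1-3 | D 3-7 | B 7-14 | F 14-23 | A 23-33 | G 33-45 |
Completion: A=33  B=14  C=1  D=7  E=3  F=23  G=45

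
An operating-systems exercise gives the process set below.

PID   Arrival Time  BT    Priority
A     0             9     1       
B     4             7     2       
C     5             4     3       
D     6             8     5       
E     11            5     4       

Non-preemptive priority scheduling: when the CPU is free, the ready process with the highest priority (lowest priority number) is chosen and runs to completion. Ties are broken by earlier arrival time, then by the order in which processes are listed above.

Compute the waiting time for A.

0

Timeline: | A 0-9 | B 9-16 | C 16-20 | E 20-25 | D 25-33 |
Completion: A=9  B=16  C=20  D=33  E=25
Turnaround (C−A): A=9  B=12  C=15  D=27  E=14
Waiting(A) = turnaround − burst = 9 − 9 = 0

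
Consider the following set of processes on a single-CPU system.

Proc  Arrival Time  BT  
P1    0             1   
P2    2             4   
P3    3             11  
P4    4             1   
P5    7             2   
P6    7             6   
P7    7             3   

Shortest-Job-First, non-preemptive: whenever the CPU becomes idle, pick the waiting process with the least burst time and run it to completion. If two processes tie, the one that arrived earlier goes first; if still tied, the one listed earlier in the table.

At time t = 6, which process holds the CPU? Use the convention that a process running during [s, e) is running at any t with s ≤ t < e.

Gantt: | P1 0-1 | idle 1-2 | P2 2-6 | P4 6-7 | P5 7-9 | P7 9-12 | P6 12-18 | P3 18-29 |
Completion: P1=1  P2=6  P3=29  P4=7  P5=9  P6=18  P7=12

P4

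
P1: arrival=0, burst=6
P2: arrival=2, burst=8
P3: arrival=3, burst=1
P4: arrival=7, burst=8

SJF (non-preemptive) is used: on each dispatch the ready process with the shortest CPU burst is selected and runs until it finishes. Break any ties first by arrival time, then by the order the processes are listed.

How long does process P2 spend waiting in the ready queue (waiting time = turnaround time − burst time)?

5

Gantt: | P1 0-6 | P3 6-7 | P2 7-15 | P4 15-23 |
Completion: P1=6  P2=15  P3=7  P4=23
Turnaround (C−A): P1=6  P2=13  P3=4  P4=16
Waiting(P2) = turnaround − burst = 13 − 8 = 5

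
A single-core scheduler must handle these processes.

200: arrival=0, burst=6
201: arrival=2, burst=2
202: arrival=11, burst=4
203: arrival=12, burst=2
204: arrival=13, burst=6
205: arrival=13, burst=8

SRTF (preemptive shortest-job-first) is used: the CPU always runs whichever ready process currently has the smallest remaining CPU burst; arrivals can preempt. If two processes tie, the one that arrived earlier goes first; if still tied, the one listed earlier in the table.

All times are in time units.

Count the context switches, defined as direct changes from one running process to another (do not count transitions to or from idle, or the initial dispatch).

6

Timeline: | 200 0-2 | 201 2-4 | 200 4-8 | idle 8-11 | 202 11-12 | 203 12-14 | 202 14-17 | 204 17-23 | 205 23-31 |
Completion: 200=8  201=4  202=17  203=14  204=23  205=31
Turnaround (C−A): 200=8  201=2  202=6  203=2  204=10  205=18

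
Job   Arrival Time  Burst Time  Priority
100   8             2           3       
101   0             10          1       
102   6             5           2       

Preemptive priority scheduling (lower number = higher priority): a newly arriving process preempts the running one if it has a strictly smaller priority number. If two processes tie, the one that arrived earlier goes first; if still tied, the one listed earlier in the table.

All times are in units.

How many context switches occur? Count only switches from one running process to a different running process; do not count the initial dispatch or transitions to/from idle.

Schedule: | 101 0-10 | 102 10-15 | 100 15-17 |
Completion: 100=17  101=10  102=15
Turnaround (C−A): 100=9  101=10  102=9

2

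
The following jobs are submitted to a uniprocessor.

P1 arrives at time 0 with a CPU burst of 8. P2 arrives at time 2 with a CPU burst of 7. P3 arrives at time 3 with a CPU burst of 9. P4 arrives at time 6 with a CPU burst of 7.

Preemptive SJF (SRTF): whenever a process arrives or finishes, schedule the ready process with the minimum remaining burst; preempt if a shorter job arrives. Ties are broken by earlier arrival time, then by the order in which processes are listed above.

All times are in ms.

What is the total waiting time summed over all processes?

34

Gantt: | P1 0-8 | P2 8-15 | P4 15-22 | P3 22-31 |
Completion: P1=8  P2=15  P3=31  P4=22
Turnaround (C−A): P1=8  P2=13  P3=28  P4=16
Waiting = turnaround − burst: P1=0, P2=6, P3=19, P4=9
Total waiting = 0 + 6 + 19 + 9 = 34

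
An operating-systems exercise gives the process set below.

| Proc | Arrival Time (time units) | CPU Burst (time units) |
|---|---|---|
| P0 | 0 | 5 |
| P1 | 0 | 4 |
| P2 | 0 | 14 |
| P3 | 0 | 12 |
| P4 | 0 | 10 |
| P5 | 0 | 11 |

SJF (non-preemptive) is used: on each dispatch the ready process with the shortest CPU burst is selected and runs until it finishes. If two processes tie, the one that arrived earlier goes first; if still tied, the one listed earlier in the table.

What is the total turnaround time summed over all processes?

160

Schedule: | P1 0-4 | P0 4-9 | P4 9-19 | P5 19-30 | P3 30-42 | P2 42-56 |
Completion: P0=9  P1=4  P2=56  P3=42  P4=19  P5=30
Turnaround (C−A): P0=9  P1=4  P2=56  P3=42  P4=19  P5=30
Turnaround = completion − arrival: P0=9, P1=4, P2=56, P3=42, P4=19, P5=30
Total turnaround = 9 + 4 + 56 + 42 + 19 + 30 = 160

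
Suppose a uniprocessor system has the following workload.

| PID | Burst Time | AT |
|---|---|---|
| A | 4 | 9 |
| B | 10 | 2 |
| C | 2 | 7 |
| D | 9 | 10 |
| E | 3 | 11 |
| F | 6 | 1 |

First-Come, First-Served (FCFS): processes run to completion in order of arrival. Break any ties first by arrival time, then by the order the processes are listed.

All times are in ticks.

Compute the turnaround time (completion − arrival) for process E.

Schedule: | idle 0-1 | F 1-7 | B 7-17 | C 17-19 | A 19-23 | D 23-32 | E 32-35 |
Completion: A=23  B=17  C=19  D=32  E=35  F=7
Turnaround(E) = completion − arrival = 35 − 11 = 24

24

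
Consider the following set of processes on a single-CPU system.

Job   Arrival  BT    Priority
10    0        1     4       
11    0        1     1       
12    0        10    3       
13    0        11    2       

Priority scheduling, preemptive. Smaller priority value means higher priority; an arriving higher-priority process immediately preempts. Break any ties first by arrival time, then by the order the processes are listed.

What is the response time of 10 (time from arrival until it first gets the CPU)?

Schedule: | 11 0-1 | 13 1-12 | 12 12-22 | 10 22-23 |
Completion: 10=23  11=1  12=22  13=12
Turnaround (C−A): 10=23  11=1  12=22  13=12
Response(10) = first start − arrival = 22 − 0 = 22

22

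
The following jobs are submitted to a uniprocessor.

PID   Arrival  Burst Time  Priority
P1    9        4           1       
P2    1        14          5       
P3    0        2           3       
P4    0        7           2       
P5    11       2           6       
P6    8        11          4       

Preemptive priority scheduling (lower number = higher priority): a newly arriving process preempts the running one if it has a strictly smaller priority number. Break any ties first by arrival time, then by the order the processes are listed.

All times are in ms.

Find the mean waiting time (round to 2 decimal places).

10.33

Gantt: | P4 0-7 | P3 7-9 | P1 9-13 | P6 13-24 | P2 24-38 | P5 38-40 |
Completion: P1=13  P2=38  P3=9  P4=7  P5=40  P6=24
Turnaround (C−A): P1=4  P2=37  P3=9  P4=7  P5=29  P6=16
Waiting times: P1=0, P2=23, P3=7, P4=0, P5=27, P6=5
Average waiting = (0+23+7+0+27+5) / 6 = 62/6 = 10.33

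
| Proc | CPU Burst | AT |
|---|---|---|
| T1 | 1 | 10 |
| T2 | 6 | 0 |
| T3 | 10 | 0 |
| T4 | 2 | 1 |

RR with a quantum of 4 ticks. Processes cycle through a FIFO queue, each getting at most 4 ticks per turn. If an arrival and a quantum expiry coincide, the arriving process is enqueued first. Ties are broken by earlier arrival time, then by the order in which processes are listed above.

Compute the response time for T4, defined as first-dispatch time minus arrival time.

7

Gantt: | T2 0-4 | T3 4-8 | T4 8-10 | T2 10-12 | T3 12-16 | T1 16-17 | T3 17-19 |
Completion: T1=17  T2=12  T3=19  T4=10
Response(T4) = first start − arrival = 8 − 1 = 7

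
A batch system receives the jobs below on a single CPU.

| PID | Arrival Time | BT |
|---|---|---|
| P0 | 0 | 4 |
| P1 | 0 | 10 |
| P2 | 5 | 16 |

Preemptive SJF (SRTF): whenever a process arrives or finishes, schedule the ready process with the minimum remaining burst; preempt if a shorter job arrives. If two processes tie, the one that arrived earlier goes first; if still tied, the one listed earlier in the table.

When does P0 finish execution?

4

Schedule: | P0 0-4 | P1 4-14 | P2 14-30 |
Completion: P0=4  P1=14  P2=30
Turnaround (C−A): P0=4  P1=14  P2=25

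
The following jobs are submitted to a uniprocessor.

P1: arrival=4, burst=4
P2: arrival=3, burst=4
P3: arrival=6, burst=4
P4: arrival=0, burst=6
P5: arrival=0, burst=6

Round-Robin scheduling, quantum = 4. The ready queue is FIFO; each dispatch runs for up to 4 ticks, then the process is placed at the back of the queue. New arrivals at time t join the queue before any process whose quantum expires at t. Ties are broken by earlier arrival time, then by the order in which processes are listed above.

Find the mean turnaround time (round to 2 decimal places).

15.80

Gantt: | P4 0-4 | P5 4-8 | P2 8-12 | P1 12-16 | P4 16-18 | P3 18-22 | P5 22-24 |
Completion: P1=16  P2=12  P3=22  P4=18  P5=24
Turnaround times: P1=12, P2=9, P3=16, P4=18, P5=24
Average turnaround = (12+9+16+18+24) / 5 = 79/5 = 15.80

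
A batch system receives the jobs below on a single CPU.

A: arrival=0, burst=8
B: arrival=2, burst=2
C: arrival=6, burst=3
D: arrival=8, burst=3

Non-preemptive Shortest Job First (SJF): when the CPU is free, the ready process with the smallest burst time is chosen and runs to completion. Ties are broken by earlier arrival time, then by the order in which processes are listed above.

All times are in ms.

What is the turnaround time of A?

8

Gantt: | A 0-8 | B 8-10 | C 10-13 | D 13-16 |
Completion: A=8  B=10  C=13  D=16
Turnaround(A) = completion − arrival = 8 − 0 = 8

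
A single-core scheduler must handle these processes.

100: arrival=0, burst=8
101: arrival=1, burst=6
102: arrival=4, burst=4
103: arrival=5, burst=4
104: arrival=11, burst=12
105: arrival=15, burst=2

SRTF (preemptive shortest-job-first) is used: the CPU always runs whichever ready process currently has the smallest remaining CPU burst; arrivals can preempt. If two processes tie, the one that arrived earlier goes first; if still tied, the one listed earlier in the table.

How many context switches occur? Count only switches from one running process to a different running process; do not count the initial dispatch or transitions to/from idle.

6

Schedule: | 100 0-1 | 101 1-7 | 102 7-11 | 103 11-15 | 105 15-17 | 100 17-24 | 104 24-36 |
Completion: 100=24  101=7  102=11  103=15  104=36  105=17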